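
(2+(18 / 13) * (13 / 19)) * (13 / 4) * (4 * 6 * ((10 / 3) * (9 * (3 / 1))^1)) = 393120 / 19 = 20690.53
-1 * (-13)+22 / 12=89 / 6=14.83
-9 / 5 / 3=-3 / 5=-0.60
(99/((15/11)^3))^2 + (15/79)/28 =474163954147/311062500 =1524.34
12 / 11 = 1.09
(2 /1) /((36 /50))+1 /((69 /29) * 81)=15554 /5589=2.78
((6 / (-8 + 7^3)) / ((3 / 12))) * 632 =15168 / 335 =45.28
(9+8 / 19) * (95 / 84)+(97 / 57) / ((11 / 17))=233227 / 17556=13.28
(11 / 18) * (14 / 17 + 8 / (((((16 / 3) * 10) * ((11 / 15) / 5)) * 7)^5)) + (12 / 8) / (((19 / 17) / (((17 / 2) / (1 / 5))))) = 345291925821335225143 / 6000616512392527872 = 57.54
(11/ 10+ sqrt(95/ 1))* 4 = 22/ 5+ 4* sqrt(95) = 43.39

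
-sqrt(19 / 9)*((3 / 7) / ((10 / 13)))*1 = -0.81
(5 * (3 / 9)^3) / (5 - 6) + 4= 103 / 27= 3.81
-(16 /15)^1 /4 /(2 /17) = -34 /15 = -2.27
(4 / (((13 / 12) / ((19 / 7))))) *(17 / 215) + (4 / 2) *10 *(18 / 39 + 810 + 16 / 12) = 953012512 / 58695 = 16236.69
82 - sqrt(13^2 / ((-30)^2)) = 2447 / 30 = 81.57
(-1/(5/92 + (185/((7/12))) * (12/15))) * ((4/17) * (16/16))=-2576/2778259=-0.00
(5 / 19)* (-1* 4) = -20 / 19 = -1.05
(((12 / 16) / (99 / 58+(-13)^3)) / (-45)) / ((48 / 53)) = 1537 / 183350880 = 0.00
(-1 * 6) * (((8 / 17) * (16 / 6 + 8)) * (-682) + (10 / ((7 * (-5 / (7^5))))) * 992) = 486234752 / 17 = 28602044.24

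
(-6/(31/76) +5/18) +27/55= -427849/30690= -13.94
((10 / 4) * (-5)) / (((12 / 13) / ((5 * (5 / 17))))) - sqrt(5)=-8125 / 408 - sqrt(5)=-22.15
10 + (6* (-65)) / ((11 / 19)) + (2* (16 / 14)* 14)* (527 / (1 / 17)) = 3146268 / 11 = 286024.36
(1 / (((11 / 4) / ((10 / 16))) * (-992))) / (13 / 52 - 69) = 1 / 300080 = 0.00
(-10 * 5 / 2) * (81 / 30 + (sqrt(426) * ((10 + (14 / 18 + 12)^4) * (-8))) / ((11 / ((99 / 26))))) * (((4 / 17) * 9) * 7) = -17010 / 17 + 489905458000 * sqrt(426) / 17901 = 564857650.94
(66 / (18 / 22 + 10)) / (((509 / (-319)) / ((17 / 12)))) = -38599 / 7126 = -5.42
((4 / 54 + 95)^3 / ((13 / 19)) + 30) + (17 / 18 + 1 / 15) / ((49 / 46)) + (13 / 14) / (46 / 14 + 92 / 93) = 62611373303482009 / 49847787990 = 1256051.19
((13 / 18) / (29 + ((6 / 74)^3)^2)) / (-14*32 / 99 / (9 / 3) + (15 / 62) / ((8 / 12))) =-34121595513291 / 1569484365616165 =-0.02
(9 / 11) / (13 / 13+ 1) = 9 / 22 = 0.41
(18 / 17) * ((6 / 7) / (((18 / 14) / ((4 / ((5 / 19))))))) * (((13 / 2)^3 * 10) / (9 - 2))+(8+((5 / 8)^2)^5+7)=539772250775999 / 127775277056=4224.39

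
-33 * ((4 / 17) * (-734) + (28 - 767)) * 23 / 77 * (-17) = -1069431 / 7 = -152775.86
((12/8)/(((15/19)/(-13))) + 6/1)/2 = -187/20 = -9.35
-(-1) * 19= 19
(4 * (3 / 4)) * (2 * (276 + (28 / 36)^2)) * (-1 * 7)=-313670 / 27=-11617.41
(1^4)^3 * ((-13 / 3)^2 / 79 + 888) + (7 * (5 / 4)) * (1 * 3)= 2600803 / 2844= 914.49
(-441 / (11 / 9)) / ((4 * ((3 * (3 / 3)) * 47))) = -1323 / 2068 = -0.64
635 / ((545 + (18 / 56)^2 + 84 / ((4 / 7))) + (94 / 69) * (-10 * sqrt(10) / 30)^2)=309158640 / 337697149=0.92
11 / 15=0.73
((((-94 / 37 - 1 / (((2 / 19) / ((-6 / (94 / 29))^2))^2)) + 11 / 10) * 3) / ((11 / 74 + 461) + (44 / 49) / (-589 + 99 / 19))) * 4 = -66457702537829526 / 2407025766044285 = -27.61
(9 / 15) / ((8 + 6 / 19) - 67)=-57 / 5575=-0.01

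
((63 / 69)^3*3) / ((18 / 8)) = 12348 / 12167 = 1.01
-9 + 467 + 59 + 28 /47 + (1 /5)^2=608222 /1175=517.64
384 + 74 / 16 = 3109 / 8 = 388.62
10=10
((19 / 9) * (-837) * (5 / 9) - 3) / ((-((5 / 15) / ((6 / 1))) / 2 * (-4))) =-8862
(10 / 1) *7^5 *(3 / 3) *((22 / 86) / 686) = 2695 / 43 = 62.67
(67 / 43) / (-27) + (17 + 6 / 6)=20831 / 1161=17.94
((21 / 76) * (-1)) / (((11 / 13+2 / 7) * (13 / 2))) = -0.04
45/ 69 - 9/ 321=1536/ 2461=0.62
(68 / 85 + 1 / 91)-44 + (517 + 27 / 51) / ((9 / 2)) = 4999577 / 69615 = 71.82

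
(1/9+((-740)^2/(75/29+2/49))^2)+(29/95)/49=25367474327876969080724/583818932655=43450927863.05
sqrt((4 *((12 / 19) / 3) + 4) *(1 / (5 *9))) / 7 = 2 *sqrt(2185) / 1995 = 0.05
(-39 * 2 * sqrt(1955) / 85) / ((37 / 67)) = -5226 * sqrt(1955) / 3145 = -73.47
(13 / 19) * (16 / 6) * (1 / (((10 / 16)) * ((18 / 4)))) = 1664 / 2565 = 0.65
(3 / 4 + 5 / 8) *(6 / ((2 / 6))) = 99 / 4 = 24.75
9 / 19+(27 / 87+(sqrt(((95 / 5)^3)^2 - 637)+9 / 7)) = 7983 / 3857+2 * sqrt(11761311) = 6861.02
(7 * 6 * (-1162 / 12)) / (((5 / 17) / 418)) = -28900102 / 5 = -5780020.40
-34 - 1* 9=-43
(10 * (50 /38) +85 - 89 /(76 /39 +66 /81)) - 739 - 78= -13841801 /18430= -751.05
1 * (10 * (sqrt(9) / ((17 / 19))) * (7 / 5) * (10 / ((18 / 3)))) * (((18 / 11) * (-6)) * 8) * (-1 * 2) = 12290.05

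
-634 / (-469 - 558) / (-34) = -317 / 17459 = -0.02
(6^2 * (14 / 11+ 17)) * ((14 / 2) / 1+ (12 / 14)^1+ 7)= 752544 / 77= 9773.30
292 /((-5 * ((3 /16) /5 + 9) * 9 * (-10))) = 2336 /32535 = 0.07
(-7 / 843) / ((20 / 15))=-7 / 1124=-0.01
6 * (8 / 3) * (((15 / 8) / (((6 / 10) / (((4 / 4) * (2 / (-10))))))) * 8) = -80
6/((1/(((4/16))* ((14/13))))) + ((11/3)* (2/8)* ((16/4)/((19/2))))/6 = 1.68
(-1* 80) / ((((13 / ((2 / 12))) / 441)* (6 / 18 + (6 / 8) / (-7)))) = -493920 / 247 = -1999.68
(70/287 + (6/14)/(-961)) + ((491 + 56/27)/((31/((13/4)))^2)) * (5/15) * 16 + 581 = 13630912573/22340367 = 610.15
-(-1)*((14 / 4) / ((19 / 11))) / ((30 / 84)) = 539 / 95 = 5.67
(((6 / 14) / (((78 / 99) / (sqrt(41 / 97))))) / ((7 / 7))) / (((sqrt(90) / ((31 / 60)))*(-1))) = -341*sqrt(39770) / 3530800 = -0.02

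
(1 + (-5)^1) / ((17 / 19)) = -76 / 17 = -4.47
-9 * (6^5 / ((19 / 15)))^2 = -122444006400 / 361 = -339180073.13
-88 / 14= -44 / 7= -6.29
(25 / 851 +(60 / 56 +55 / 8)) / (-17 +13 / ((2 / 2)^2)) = -380095 / 190624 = -1.99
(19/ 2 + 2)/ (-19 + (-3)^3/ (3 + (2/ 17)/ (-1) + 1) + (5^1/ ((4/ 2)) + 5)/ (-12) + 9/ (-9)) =-1012/ 2427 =-0.42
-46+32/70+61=541/35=15.46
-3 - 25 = -28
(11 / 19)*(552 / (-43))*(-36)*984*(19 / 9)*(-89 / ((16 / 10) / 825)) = -1096758036000 / 43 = -25506000837.21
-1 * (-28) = 28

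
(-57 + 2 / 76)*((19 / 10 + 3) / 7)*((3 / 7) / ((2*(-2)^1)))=1299 / 304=4.27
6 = 6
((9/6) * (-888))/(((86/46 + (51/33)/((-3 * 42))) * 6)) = -119.53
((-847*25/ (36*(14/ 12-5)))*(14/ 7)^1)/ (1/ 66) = 465850/ 23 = 20254.35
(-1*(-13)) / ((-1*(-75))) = 13 / 75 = 0.17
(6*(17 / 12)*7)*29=3451 / 2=1725.50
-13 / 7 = -1.86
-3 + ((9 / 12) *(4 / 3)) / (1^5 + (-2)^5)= -94 / 31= -3.03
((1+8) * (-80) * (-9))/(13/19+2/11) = 1354320/181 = 7482.43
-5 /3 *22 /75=-22 /45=-0.49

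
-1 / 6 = -0.17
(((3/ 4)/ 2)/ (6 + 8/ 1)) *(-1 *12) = -9/ 28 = -0.32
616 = 616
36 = 36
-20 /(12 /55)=-275 /3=-91.67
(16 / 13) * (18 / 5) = 288 / 65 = 4.43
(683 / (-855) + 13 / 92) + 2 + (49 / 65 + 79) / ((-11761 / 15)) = 785369873 / 632977020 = 1.24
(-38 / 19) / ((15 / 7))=-0.93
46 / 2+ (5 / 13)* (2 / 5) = 301 / 13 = 23.15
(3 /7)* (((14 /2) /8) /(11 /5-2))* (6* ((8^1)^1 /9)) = 10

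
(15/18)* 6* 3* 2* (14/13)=420/13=32.31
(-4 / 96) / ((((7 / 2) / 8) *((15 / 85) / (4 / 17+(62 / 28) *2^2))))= -2164 / 441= -4.91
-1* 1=-1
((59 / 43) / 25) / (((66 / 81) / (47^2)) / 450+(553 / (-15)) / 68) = -0.10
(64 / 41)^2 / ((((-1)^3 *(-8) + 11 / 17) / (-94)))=-6545408 / 247107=-26.49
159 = 159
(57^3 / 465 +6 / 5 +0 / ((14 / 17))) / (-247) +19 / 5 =83566 / 38285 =2.18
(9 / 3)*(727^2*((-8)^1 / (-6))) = 2114116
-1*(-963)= 963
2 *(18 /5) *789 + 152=29164 /5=5832.80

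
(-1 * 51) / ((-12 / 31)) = 527 / 4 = 131.75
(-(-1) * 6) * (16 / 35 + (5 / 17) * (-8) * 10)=-82368 / 595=-138.43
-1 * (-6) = 6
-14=-14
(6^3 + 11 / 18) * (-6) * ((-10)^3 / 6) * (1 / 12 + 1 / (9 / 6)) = 487375 / 3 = 162458.33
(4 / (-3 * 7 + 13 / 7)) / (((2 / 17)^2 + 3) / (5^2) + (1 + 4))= -0.04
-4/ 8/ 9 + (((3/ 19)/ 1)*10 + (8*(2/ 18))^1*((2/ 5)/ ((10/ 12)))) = 16673/ 8550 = 1.95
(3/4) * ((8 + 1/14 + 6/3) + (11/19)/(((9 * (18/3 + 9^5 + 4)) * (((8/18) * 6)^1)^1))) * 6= 45.32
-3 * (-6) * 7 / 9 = 14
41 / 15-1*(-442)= 6671 / 15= 444.73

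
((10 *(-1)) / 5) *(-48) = 96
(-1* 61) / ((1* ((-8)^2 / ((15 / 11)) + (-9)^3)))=915 / 10231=0.09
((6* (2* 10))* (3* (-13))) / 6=-780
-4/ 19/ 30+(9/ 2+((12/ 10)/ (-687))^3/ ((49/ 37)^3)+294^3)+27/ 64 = 16371995062622150625288523/ 644257569368616000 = 25412188.91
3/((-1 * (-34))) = 3/34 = 0.09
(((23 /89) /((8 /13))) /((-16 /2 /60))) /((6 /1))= -1495 /2848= -0.52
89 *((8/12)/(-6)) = -89/9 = -9.89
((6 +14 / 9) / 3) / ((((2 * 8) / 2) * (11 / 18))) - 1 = -16 / 33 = -0.48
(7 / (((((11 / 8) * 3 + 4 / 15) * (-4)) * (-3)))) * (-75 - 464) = -37730 / 527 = -71.59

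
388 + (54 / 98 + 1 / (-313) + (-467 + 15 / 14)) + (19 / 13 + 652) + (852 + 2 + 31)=582623499 / 398762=1461.08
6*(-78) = -468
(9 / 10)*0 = 0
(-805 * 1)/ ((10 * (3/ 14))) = -1127/ 3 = -375.67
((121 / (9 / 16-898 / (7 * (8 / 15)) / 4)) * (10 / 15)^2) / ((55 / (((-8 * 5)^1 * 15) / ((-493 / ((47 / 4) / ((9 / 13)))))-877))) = 390092164 / 27753435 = 14.06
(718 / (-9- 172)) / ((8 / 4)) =-359 / 181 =-1.98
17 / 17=1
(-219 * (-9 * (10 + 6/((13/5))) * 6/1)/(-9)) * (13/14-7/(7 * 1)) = 105120/91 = 1155.16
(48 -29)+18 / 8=85 / 4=21.25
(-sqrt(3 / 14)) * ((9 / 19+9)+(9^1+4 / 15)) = -763 * sqrt(42) / 570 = -8.68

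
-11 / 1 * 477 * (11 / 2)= -57717 / 2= -28858.50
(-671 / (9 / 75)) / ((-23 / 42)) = 234850 / 23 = 10210.87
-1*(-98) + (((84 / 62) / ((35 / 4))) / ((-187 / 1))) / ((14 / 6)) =19883638 / 202895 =98.00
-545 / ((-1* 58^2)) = 545 / 3364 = 0.16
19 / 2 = 9.50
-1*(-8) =8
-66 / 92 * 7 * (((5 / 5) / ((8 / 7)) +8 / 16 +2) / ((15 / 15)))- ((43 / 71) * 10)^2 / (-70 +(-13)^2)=-3180674183 / 183653712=-17.32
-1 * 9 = -9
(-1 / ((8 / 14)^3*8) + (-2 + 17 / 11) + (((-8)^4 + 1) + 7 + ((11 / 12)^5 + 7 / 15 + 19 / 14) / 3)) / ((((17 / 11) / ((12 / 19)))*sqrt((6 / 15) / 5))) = 1179407093021*sqrt(2) / 281304576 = 5929.28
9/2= 4.50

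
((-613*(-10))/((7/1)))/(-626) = -3065/2191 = -1.40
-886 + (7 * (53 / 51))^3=-66463975 / 132651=-501.04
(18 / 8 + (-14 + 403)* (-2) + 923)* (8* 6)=7068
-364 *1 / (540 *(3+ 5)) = -91 / 1080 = -0.08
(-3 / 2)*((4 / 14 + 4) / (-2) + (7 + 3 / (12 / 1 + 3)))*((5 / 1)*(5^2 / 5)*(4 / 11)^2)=-21240 / 847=-25.08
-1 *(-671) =671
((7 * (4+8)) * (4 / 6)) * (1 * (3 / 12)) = 14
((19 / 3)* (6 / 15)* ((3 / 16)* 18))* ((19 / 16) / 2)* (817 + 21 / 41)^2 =912527399169 / 268960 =3392799.67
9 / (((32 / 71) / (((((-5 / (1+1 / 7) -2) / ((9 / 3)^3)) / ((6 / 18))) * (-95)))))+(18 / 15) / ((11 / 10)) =3787017 / 2816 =1344.82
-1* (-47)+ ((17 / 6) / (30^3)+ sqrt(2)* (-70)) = 7614017 / 162000-70* sqrt(2) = -51.99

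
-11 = -11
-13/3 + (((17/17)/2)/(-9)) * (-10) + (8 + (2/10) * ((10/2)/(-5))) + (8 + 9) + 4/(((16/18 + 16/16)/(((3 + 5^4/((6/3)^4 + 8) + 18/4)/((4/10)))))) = 607703/3060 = 198.60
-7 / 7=-1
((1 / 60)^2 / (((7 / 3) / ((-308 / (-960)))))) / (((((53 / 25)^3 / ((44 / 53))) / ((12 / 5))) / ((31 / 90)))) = 18755 / 6817375584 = 0.00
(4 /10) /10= 1 /25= 0.04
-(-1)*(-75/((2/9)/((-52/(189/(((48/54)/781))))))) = 5200/49203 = 0.11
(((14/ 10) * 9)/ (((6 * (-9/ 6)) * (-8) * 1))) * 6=21/ 20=1.05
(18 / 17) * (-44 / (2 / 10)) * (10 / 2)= -19800 / 17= -1164.71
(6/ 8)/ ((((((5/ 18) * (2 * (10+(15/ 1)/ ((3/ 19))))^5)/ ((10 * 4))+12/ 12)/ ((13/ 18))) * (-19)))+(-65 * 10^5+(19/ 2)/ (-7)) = -6500001.36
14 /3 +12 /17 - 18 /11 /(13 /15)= 25412 /7293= 3.48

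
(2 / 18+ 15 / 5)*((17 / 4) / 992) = 119 / 8928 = 0.01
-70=-70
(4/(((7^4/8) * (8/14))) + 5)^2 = 2968729/117649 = 25.23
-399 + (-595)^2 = 353626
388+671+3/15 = 5296/5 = 1059.20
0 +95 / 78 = 95 / 78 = 1.22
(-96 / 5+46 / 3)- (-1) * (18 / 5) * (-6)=-382 / 15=-25.47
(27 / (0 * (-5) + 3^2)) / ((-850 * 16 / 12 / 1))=-9 / 3400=-0.00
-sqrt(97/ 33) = -sqrt(3201)/ 33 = -1.71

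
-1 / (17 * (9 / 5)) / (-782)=5 / 119646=0.00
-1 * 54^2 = -2916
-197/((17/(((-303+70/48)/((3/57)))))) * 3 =27088091/136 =199177.14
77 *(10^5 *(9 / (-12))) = -5775000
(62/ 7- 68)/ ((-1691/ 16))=6624/ 11837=0.56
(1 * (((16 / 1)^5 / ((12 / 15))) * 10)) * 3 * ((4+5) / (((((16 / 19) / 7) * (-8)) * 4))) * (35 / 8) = -402192000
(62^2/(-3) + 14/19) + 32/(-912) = -24332/19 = -1280.63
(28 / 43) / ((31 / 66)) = 1848 / 1333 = 1.39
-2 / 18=-1 / 9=-0.11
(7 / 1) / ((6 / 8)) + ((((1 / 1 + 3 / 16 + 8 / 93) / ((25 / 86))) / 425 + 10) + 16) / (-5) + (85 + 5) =94.13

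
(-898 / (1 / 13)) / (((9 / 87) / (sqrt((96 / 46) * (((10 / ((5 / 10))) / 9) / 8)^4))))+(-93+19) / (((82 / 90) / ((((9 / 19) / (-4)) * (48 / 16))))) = 44955 / 1558 - 8463650 * sqrt(69) / 5589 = -12550.20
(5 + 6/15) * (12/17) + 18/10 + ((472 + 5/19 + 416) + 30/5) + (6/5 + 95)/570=43607117/48450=900.04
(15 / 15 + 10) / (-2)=-11 / 2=-5.50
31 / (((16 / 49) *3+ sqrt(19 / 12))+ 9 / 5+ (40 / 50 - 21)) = -388985520 / 217449413 - 3721550 *sqrt(57) / 217449413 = -1.92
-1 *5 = -5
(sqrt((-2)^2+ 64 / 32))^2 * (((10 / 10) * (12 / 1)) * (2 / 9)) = 16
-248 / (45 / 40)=-1984 / 9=-220.44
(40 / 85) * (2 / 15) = 16 / 255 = 0.06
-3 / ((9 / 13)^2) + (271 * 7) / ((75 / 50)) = 33977 / 27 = 1258.41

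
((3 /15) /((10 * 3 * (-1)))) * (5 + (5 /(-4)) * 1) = -1 /40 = -0.02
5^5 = 3125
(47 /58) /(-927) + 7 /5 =376127 /268830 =1.40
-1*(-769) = 769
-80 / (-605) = 16 / 121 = 0.13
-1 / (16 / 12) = -3 / 4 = -0.75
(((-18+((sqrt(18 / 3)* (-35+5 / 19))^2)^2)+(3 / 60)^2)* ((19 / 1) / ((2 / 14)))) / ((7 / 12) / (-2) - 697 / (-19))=57379581962201541 / 299539750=191559156.88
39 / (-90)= -13 / 30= -0.43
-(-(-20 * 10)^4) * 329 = 526400000000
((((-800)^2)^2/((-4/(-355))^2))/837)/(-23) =-3226240000000000/19251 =-167588177237.55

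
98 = 98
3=3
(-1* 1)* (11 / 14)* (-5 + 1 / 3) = 11 / 3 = 3.67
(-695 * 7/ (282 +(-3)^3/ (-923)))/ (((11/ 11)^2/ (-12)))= 17961580/ 86771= 207.00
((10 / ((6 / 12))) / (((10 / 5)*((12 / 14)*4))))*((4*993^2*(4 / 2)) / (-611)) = -23007810 / 611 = -37655.99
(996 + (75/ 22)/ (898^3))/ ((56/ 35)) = 79337960771895/ 127450539392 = 622.50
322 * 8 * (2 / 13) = 5152 / 13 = 396.31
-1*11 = -11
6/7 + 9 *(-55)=-3459/7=-494.14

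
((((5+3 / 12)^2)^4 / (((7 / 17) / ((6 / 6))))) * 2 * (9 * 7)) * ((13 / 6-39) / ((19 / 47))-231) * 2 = -70833554148359331 / 622592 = -113772027504.95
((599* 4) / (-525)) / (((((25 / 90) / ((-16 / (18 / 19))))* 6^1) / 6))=728384 / 2625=277.48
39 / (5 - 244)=-39 / 239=-0.16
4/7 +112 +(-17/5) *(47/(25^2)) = 2456907/21875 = 112.32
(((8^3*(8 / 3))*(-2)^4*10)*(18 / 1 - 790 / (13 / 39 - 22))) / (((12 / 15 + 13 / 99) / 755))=57802162176000 / 5993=9644946133.16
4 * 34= 136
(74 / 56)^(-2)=784 / 1369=0.57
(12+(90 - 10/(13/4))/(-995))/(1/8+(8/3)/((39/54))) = 246544/79003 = 3.12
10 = 10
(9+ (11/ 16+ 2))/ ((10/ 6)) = 561/ 80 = 7.01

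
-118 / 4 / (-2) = 59 / 4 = 14.75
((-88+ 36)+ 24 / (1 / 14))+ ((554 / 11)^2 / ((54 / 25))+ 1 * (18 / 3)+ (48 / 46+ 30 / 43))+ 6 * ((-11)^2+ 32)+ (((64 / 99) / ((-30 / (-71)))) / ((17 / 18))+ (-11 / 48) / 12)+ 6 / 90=2385.71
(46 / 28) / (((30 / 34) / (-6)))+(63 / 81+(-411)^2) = 53206841 / 315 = 168910.61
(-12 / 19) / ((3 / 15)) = -60 / 19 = -3.16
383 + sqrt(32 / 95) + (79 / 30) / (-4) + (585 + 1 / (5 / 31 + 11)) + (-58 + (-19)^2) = 4 *sqrt(190) / 95 + 26374153 / 20760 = 1271.01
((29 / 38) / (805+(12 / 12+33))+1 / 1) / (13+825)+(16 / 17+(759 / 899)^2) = 1.66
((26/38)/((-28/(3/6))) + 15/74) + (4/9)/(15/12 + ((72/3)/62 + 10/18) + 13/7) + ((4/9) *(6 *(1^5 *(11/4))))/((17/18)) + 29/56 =5344871507/622742708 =8.58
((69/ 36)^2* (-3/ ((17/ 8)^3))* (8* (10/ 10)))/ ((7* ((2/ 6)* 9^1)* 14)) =-67712/ 2166633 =-0.03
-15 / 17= -0.88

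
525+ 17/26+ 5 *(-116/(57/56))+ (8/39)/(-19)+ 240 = 290203/1482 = 195.82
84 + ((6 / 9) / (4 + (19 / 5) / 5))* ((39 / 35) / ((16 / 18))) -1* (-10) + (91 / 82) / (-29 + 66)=476175587 / 5054644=94.21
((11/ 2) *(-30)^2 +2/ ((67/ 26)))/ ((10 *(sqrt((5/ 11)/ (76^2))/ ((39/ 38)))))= 12936378 *sqrt(55)/ 1675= 57276.86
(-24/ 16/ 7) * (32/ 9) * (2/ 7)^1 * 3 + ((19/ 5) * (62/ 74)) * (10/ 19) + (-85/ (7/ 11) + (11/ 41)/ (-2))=-19725445/ 148666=-132.68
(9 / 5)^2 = 81 / 25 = 3.24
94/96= 47/48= 0.98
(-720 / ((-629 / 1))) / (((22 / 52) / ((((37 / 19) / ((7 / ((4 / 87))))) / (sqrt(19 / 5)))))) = 24960* sqrt(95) / 13703921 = 0.02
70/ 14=5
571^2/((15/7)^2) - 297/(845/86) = 70974.26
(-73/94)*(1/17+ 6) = -7519/1598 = -4.71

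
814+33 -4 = 843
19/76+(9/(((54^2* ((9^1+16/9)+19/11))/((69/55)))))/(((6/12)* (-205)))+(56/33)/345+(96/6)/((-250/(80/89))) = 50759519963/257156524350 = 0.20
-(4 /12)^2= -1 /9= -0.11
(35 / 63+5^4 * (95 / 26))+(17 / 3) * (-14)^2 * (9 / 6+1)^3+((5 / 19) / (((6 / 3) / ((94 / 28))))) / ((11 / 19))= 707716015 / 36036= 19639.14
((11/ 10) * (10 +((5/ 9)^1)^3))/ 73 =16313/ 106434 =0.15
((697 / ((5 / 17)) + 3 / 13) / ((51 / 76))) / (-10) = -5853976 / 16575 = -353.18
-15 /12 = -5 /4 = -1.25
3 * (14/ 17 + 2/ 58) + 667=330100/ 493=669.57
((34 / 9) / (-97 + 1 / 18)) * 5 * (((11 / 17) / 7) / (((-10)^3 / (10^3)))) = 44 / 2443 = 0.02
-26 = -26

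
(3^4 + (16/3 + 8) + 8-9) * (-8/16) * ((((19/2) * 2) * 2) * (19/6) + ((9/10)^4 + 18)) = -29187781/4500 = -6486.17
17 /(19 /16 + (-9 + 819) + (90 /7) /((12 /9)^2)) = 1904 /91663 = 0.02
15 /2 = 7.50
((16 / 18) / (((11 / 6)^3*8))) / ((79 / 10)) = 240 / 105149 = 0.00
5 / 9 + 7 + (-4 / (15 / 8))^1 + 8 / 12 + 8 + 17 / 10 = 1421 / 90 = 15.79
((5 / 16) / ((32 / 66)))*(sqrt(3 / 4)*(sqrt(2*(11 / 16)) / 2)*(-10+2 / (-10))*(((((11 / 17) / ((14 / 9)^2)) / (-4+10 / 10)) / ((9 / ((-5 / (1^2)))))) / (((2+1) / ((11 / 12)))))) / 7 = -0.01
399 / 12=133 / 4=33.25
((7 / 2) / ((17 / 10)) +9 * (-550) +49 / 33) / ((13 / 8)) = -22199696 / 7293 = -3043.97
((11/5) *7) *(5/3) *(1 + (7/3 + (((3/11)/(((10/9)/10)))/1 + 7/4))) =6965/36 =193.47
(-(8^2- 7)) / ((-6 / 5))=95 / 2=47.50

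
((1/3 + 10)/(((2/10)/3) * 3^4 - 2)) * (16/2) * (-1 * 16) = -19840/51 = -389.02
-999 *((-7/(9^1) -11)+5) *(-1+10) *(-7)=-426573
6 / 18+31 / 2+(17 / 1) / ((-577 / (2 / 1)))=54611 / 3462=15.77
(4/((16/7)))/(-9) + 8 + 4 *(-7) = -727/36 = -20.19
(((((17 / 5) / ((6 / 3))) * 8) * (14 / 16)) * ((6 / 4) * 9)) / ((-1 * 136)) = -189 / 160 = -1.18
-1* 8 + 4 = -4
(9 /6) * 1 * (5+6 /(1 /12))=231 /2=115.50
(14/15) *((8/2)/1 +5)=42/5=8.40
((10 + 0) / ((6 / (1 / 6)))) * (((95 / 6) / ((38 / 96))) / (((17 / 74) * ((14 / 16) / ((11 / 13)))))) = 651200 / 13923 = 46.77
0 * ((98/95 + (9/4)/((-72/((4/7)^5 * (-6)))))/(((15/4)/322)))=0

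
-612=-612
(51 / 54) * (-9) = -17 / 2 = -8.50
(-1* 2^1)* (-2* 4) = 16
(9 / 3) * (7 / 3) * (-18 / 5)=-126 / 5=-25.20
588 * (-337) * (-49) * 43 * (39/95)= 16283072988/95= 171400768.29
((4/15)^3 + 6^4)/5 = 4374064/16875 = 259.20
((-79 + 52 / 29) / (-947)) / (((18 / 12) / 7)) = 31346 / 82389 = 0.38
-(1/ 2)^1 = -1/ 2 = -0.50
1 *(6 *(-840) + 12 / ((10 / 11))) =-25134 / 5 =-5026.80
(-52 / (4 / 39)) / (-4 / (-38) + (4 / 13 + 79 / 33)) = -4132557 / 22879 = -180.63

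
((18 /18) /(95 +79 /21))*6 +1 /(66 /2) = 3116 /34221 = 0.09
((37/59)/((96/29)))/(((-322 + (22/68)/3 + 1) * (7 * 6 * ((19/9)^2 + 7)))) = -0.00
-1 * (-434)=434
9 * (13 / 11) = 117 / 11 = 10.64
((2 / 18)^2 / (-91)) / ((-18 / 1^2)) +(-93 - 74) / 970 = -5539064 / 32174415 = -0.17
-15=-15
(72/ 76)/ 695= 18/ 13205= 0.00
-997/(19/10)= -9970/19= -524.74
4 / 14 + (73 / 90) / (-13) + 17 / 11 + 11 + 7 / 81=10423121 / 810810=12.86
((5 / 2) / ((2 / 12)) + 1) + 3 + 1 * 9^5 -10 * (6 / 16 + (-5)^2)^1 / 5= 236069 / 4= 59017.25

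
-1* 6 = -6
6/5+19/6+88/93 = 1647/310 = 5.31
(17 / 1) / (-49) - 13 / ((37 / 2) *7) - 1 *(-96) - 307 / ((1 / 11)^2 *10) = -65615141 / 18130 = -3619.15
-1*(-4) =4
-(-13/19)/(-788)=-13/14972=-0.00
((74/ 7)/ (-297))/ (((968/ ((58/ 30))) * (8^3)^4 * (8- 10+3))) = -1073/ 1037220170893885440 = -0.00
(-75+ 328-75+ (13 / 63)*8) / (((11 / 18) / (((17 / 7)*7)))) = 384812 / 77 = 4997.56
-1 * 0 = 0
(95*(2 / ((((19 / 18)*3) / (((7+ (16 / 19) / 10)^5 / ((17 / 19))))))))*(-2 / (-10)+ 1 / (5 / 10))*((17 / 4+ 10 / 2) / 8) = 168574152542398053 / 55386425000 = 3043600.53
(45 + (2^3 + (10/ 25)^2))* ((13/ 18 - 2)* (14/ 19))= -50.05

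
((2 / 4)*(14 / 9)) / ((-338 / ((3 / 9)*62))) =-217 / 4563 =-0.05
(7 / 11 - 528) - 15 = -5966 / 11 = -542.36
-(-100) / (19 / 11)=1100 / 19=57.89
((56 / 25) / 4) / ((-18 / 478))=-3346 / 225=-14.87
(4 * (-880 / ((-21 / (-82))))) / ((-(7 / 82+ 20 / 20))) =23668480 / 1869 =12663.71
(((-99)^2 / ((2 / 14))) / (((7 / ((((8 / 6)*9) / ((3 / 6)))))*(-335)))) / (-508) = 58806 / 42545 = 1.38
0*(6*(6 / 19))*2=0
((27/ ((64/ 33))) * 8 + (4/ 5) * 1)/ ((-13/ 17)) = -146.69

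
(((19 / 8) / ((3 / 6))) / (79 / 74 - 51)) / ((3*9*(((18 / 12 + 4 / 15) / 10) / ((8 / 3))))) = -0.05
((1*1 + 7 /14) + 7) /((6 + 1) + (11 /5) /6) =15 /13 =1.15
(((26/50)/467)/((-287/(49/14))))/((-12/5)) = 13/2297640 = 0.00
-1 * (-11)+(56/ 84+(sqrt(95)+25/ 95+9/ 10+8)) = sqrt(95)+11873/ 570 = 30.58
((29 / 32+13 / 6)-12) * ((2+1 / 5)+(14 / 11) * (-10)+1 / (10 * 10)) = 9914633 / 105600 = 93.89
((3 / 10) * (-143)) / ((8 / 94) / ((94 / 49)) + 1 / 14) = -6633627 / 17905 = -370.49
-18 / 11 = -1.64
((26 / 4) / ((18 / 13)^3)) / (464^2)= 28561 / 2511212544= 0.00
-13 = -13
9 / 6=1.50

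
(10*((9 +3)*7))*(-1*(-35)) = 29400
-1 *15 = -15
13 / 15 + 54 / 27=43 / 15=2.87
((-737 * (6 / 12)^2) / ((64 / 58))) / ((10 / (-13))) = 277849 / 1280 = 217.07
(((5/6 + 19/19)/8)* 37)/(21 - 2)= 407/912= 0.45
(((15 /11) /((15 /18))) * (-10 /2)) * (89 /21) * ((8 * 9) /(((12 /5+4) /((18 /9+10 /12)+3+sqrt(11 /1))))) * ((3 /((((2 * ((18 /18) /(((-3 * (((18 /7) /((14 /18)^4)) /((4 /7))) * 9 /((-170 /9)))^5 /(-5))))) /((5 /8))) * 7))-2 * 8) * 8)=1.284e+9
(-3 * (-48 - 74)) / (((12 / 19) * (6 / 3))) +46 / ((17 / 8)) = 21175 / 68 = 311.40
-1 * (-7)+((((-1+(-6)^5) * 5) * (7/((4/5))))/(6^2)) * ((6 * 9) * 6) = -12248747/4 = -3062186.75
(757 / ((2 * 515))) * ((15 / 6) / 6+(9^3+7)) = 6689609 / 12360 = 541.23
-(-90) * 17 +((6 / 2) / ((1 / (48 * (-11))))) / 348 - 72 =42150 / 29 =1453.45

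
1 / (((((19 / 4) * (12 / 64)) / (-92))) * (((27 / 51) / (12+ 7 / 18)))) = -2417.31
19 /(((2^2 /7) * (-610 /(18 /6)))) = -399 /2440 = -0.16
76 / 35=2.17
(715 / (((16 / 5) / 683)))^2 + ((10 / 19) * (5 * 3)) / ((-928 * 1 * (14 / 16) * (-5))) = 22995514902987545 / 987392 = 23289144436.04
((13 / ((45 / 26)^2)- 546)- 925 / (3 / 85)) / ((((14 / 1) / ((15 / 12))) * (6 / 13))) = -100599083 / 19440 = -5174.85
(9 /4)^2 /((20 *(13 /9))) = 729 /4160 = 0.18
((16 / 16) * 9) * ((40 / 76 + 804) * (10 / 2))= 687870 / 19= 36203.68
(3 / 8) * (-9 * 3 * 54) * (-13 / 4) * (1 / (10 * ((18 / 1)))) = 3159 / 320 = 9.87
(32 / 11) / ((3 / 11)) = 32 / 3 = 10.67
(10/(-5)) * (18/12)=-3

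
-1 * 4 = -4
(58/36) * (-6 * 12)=-116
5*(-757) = -3785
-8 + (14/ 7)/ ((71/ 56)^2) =-34056/ 5041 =-6.76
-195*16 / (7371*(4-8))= 20 / 189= 0.11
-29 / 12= -2.42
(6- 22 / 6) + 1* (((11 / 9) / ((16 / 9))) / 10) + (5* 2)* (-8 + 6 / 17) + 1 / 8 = -603379 / 8160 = -73.94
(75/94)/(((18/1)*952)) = 25/536928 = 0.00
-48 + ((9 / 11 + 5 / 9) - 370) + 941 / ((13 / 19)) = 958.68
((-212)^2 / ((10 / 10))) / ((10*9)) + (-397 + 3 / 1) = 4742 / 45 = 105.38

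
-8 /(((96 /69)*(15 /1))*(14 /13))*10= -299 /84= -3.56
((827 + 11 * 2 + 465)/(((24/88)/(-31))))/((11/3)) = -40734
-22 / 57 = -0.39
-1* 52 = -52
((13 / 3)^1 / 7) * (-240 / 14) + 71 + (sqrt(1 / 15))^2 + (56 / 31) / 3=1391174 / 22785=61.06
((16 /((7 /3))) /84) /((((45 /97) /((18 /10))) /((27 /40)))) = 2619 /12250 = 0.21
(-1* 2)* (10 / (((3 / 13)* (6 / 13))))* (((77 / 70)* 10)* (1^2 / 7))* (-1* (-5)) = -92950 / 63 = -1475.40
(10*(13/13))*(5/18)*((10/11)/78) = 125/3861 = 0.03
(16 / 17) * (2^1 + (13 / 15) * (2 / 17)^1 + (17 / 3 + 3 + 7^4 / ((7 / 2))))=2842816 / 4335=655.78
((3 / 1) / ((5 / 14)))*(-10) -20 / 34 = -84.59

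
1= 1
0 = 0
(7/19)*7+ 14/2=182/19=9.58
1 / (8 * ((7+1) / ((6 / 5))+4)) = 3 / 256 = 0.01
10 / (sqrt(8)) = 5 * sqrt(2) / 2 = 3.54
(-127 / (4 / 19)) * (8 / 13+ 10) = -166497 / 26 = -6403.73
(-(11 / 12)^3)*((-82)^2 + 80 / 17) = -5182.82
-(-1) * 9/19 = 9/19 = 0.47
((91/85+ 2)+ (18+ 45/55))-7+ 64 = 73761/935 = 78.89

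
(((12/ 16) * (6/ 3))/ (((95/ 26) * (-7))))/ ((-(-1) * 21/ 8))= -104/ 4655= -0.02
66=66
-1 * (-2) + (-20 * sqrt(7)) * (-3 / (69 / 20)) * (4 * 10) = 2 + 16000 * sqrt(7) / 23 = 1842.52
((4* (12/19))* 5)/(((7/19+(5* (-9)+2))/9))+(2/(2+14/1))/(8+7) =-319/120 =-2.66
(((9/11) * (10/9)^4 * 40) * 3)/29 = 400000/77517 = 5.16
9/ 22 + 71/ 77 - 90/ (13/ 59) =-815075/ 2002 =-407.13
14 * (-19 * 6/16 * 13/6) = -1729/8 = -216.12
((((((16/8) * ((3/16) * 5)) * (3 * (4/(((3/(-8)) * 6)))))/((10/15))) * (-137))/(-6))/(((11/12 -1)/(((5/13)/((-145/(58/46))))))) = -4110/299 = -13.75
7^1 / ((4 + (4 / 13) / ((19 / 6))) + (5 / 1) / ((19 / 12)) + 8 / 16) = 3458 / 3831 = 0.90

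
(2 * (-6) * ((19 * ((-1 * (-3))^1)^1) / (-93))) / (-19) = -12 / 31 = -0.39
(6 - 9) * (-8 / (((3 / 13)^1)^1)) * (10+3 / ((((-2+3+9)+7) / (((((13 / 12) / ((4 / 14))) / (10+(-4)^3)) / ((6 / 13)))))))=5712941 / 5508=1037.21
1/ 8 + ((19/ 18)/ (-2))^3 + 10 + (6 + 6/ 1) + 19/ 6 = 1173149/ 46656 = 25.14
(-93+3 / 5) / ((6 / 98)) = -1509.20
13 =13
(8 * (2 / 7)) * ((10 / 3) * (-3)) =-160 / 7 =-22.86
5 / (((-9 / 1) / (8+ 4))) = -20 / 3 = -6.67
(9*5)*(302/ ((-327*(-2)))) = 2265/ 109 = 20.78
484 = 484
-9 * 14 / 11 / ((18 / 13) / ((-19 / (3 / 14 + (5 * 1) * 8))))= 24206 / 6193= 3.91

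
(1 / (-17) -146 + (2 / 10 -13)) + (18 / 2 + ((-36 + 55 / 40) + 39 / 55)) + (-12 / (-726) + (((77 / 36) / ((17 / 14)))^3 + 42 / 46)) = -7072161470371 / 39870115164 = -177.38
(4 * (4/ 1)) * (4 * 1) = 64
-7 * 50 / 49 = -50 / 7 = -7.14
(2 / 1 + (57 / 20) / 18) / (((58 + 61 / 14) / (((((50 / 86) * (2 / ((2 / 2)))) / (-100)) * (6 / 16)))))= -1813 / 12012480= -0.00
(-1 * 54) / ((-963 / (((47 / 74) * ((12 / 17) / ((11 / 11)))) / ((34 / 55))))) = 46530 / 1144151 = 0.04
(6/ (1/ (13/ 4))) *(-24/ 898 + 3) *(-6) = -156195/ 449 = -347.87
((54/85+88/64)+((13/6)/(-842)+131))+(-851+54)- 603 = -1088143649/858840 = -1266.99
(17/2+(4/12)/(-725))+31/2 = 52199/2175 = 24.00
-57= -57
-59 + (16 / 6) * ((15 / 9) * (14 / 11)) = -5281 / 99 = -53.34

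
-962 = -962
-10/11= -0.91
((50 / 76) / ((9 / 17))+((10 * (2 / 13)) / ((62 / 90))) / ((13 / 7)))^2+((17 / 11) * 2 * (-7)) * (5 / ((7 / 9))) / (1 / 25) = -122583791931446125 / 35313575667084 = -3471.29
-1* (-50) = 50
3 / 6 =1 / 2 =0.50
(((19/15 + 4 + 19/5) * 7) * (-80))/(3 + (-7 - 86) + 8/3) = 7616/131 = 58.14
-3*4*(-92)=1104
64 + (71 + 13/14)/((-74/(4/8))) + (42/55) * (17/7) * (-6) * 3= 3433863/113960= 30.13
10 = 10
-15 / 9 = -5 / 3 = -1.67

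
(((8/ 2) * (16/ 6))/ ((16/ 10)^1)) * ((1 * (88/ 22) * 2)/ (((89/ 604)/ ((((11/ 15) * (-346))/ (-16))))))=4597648/ 801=5739.89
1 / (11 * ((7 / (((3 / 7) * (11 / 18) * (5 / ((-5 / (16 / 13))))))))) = -0.00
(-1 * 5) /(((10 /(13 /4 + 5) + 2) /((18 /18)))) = -165 /106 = -1.56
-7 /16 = -0.44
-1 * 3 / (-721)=3 / 721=0.00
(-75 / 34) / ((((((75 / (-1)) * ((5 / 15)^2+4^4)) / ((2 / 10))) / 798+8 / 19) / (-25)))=-2244375 / 4880989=-0.46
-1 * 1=-1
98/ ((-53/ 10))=-980/ 53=-18.49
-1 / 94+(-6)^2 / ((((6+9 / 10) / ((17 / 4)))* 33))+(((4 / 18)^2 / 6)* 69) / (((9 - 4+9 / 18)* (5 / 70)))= 4058543 / 1926342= 2.11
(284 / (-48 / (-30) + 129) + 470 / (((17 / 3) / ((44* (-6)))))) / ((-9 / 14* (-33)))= -3402680120 / 3296997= -1032.05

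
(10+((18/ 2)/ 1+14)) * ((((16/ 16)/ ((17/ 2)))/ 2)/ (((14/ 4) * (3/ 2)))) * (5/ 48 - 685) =-361625/ 1428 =-253.24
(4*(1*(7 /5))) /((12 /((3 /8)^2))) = 21 /320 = 0.07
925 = 925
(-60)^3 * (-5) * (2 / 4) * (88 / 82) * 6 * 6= 855360000 / 41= 20862439.02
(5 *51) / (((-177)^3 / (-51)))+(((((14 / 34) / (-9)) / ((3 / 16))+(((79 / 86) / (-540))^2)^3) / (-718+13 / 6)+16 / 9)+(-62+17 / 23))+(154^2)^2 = 324325289128268906619711710790677737984440043531 / 576630986609582909332892420474880000000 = 562448596.52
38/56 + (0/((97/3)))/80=19/28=0.68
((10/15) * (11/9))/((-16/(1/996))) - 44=-9465995/215136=-44.00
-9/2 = -4.50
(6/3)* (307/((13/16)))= 9824/13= 755.69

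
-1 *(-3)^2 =-9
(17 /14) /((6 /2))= 17 /42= 0.40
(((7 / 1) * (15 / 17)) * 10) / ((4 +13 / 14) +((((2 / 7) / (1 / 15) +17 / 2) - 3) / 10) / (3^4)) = 11907000 / 952459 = 12.50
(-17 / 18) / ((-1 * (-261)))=-17 / 4698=-0.00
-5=-5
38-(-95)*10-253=735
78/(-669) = -26/223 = -0.12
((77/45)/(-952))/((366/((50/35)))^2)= -55/2008536264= -0.00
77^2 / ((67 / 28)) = 166012 / 67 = 2477.79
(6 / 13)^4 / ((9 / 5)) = 720 / 28561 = 0.03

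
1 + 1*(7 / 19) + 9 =197 / 19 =10.37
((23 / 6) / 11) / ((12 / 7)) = 0.20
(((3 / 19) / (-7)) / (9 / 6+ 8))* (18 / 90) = -0.00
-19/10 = -1.90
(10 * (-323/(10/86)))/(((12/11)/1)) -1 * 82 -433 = -155869/6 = -25978.17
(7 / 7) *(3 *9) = 27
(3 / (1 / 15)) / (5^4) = 9 / 125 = 0.07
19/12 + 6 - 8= -5/12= -0.42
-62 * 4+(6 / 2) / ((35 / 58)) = -243.03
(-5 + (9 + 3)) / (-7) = -1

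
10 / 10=1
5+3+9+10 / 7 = 129 / 7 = 18.43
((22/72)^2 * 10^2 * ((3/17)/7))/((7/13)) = 39325/89964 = 0.44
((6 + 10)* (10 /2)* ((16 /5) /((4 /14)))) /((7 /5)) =640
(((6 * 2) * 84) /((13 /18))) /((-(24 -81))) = 6048 /247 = 24.49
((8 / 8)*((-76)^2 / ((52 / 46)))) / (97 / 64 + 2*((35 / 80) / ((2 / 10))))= 4251136 / 4901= 867.40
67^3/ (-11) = -300763/ 11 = -27342.09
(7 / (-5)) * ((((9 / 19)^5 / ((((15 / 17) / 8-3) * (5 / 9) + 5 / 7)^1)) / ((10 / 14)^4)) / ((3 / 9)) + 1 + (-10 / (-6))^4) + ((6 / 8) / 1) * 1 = -70316789261859499 / 6380442854437500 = -11.02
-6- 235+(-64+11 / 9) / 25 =-10958 / 45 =-243.51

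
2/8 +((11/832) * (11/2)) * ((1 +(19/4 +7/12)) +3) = 1159/1248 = 0.93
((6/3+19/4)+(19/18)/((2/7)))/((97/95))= 10.23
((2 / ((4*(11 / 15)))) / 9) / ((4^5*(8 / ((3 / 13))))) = 5 / 2342912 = 0.00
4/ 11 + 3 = 37/ 11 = 3.36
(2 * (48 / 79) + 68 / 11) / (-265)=-6428 / 230285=-0.03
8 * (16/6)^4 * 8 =262144/81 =3236.35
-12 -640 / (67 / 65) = -42404 / 67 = -632.90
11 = 11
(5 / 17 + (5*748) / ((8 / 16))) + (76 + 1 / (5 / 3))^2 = 5672838 / 425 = 13347.85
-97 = -97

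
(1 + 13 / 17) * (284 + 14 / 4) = 507.35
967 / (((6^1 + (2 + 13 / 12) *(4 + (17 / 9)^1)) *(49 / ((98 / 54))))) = 3868 / 2609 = 1.48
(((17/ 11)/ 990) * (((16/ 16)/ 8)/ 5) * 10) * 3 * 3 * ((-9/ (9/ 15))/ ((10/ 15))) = -153/ 1936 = -0.08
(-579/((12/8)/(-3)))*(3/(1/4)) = 13896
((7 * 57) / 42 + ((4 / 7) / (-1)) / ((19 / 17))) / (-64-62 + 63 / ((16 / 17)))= -6376 / 41895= -0.15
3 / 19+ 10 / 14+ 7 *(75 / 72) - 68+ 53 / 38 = -186545 / 3192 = -58.44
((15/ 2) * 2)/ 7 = 15/ 7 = 2.14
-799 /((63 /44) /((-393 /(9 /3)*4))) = 18421744 /63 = 292408.63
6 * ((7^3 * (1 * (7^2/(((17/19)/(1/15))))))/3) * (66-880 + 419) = -50454614/51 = -989306.16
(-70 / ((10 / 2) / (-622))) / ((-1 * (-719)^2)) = -0.02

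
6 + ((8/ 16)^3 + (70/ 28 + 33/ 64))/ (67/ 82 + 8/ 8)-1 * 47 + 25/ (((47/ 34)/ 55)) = 214103391/ 224096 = 955.41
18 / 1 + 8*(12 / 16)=24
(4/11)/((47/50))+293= 293.39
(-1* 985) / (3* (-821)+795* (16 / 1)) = -985 / 10257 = -0.10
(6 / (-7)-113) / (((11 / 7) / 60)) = -47820 / 11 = -4347.27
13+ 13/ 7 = 104/ 7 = 14.86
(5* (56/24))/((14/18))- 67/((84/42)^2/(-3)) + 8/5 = 1337/20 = 66.85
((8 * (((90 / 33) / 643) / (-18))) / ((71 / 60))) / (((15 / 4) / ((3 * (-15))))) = 9600 / 502183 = 0.02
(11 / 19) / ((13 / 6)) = 66 / 247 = 0.27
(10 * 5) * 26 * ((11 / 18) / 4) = 3575 / 18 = 198.61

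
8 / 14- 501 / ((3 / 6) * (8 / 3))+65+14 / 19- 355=-353483 / 532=-664.44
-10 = -10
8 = 8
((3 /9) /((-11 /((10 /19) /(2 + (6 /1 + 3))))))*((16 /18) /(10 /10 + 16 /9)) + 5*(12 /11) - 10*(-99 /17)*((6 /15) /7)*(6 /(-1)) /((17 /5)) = -29187868 /69763155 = -0.42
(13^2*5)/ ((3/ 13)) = 10985/ 3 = 3661.67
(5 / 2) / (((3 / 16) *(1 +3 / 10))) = 10.26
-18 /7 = -2.57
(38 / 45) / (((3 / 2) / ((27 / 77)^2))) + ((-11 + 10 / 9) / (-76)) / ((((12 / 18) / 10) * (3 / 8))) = 26734942 / 5069295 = 5.27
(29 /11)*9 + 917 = 10348 /11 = 940.73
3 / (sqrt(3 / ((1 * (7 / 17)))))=sqrt(357) / 17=1.11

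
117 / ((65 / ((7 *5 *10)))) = 630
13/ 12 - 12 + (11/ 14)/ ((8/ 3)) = -3569/ 336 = -10.62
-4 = -4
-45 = -45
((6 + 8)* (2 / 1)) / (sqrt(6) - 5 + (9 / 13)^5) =-9343151704432 / 1201776662981 - 1930018885886* sqrt(6) / 1201776662981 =-11.71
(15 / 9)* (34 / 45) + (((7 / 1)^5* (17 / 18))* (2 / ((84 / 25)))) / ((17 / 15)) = 900511 / 108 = 8338.06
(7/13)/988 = 0.00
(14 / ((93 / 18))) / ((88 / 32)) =336 / 341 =0.99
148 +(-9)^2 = 229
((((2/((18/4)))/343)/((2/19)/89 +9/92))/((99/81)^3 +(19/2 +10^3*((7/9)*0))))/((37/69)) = 6955935264/3227952537649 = 0.00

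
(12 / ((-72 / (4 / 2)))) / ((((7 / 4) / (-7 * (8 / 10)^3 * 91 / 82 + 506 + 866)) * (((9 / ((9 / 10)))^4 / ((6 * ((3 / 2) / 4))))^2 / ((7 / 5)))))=-47325033 / 2562500000000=-0.00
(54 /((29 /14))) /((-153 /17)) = -84 /29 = -2.90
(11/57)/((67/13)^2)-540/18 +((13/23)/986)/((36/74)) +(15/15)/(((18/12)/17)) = -649607068745/34816127364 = -18.66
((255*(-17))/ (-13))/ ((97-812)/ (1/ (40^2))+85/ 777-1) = -3368295/ 11555552996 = -0.00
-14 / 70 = -1 / 5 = -0.20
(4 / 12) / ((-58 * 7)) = -1 / 1218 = -0.00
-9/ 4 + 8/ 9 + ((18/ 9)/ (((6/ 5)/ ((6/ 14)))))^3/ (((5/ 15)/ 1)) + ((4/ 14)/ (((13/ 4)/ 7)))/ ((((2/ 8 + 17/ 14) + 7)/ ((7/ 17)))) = -51283025/ 215583732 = -0.24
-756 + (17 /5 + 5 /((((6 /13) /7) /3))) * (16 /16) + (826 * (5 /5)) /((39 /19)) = -47849 /390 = -122.69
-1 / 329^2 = -1 / 108241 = -0.00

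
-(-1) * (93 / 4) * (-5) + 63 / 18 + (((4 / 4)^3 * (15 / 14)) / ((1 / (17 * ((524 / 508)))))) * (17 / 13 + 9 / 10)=-117670 / 1651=-71.27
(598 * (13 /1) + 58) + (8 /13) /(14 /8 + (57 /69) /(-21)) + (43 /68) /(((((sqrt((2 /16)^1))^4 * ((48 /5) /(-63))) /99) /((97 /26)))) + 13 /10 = -65926598874 /730405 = -90260.33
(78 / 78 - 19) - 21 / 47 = -867 / 47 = -18.45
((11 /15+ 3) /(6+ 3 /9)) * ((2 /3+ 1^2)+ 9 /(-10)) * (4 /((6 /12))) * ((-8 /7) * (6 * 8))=-94208 /475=-198.33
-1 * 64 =-64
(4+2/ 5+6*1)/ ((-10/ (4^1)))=-104/ 25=-4.16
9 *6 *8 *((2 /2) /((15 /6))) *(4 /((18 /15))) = 576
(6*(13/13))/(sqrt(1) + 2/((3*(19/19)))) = 18/5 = 3.60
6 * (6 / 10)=18 / 5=3.60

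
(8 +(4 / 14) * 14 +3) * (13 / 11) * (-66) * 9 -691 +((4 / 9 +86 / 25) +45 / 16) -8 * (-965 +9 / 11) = -138633601 / 39600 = -3500.85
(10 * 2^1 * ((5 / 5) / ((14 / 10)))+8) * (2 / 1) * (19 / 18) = 988 / 21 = 47.05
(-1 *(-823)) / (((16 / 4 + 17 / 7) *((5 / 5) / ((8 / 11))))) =46088 / 495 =93.11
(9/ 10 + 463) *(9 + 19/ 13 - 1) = 570597/ 130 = 4389.21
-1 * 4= -4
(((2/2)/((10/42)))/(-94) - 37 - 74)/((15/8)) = -69588/1175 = -59.22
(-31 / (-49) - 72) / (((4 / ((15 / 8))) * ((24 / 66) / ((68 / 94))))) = -9809085 / 147392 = -66.55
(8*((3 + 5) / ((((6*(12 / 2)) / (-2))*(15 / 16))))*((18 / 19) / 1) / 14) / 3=-512 / 5985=-0.09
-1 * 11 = -11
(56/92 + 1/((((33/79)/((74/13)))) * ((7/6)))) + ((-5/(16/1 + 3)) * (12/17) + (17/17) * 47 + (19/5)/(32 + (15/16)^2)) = 59.22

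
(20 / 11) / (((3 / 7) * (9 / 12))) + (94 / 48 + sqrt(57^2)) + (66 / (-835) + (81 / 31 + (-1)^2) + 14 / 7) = 1438114123 / 20500920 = 70.15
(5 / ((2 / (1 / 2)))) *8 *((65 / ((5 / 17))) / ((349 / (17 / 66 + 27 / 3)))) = 675155 / 11517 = 58.62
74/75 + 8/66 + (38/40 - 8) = -19609/3300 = -5.94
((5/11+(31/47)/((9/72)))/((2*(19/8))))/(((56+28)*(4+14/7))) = 2963/1237698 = 0.00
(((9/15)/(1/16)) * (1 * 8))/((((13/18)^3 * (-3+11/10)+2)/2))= 8957952/74897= 119.60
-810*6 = -4860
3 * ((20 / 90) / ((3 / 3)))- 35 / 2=-101 / 6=-16.83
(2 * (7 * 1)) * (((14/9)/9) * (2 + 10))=784/27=29.04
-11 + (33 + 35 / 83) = 1861 / 83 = 22.42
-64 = -64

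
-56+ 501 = 445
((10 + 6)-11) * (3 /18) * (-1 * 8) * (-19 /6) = 190 /9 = 21.11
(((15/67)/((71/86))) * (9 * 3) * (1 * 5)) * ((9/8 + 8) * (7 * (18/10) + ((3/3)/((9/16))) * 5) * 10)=71785.57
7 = 7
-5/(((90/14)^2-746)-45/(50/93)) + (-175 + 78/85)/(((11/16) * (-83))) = 91648140106/29979044315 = 3.06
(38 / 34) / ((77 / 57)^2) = 61731 / 100793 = 0.61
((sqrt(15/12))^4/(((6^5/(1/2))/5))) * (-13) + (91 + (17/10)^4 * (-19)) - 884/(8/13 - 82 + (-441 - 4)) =-23418962299313/354741120000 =-66.02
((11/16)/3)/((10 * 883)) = 11/423840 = 0.00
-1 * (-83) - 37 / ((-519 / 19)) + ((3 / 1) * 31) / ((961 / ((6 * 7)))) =1422574 / 16089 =88.42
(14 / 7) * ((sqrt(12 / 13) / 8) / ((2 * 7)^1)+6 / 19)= sqrt(39) / 364+12 / 19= 0.65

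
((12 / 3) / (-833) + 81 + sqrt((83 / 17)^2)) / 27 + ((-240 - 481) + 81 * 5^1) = -413860 / 1323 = -312.82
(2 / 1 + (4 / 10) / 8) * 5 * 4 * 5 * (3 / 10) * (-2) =-123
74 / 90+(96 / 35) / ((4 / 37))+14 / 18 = 944 / 35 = 26.97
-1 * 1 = -1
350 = 350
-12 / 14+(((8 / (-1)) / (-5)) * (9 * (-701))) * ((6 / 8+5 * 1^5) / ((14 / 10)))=-41460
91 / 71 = 1.28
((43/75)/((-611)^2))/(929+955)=43/52750257300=0.00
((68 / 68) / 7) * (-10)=-10 / 7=-1.43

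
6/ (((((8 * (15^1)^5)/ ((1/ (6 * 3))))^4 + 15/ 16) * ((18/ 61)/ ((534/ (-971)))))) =-173728/ 2221336547376713100000000000000014565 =-0.00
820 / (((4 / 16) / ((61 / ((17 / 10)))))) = 117694.12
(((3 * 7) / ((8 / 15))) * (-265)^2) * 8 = 22120875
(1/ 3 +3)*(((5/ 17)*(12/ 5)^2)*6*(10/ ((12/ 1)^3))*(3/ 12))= 5/ 102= 0.05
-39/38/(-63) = 13/798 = 0.02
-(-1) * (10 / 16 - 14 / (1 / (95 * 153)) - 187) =-1629411 / 8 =-203676.38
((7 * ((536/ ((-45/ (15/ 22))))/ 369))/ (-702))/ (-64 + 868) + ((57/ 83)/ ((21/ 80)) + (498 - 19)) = 7175891662145/ 14899606722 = 481.62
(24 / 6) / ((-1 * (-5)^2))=-4 / 25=-0.16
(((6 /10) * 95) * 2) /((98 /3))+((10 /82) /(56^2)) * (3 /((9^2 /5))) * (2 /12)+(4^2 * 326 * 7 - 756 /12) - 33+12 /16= 758608537849 /20829312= 36420.24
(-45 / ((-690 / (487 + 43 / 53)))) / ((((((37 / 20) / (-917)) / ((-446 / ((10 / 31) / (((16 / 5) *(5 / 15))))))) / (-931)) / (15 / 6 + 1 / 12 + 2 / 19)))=-13127708475067088 / 225515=-58212129902.96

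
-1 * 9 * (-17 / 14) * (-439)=-67167 / 14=-4797.64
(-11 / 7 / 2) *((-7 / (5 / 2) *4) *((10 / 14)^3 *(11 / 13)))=2.71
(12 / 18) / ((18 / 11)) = 11 / 27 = 0.41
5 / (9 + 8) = 5 / 17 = 0.29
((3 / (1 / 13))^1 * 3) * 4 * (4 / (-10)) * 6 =-5616 / 5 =-1123.20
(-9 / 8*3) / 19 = -27 / 152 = -0.18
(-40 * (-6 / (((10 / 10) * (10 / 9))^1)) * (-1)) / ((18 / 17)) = -204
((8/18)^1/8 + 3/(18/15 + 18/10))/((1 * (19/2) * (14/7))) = 1/18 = 0.06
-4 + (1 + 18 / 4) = 3 / 2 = 1.50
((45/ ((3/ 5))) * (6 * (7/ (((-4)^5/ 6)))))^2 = 22325625/ 65536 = 340.66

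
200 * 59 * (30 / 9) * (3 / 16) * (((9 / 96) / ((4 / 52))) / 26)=22125 / 64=345.70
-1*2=-2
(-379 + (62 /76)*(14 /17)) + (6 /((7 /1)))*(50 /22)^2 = -373.90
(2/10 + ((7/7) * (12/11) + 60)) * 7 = 23597/55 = 429.04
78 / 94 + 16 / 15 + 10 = 8387 / 705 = 11.90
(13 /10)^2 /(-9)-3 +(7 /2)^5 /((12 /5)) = 6210817 /28800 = 215.65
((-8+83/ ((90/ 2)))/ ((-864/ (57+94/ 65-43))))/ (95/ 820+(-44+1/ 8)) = -2850607/ 1133528175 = -0.00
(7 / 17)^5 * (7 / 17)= 117649 / 24137569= 0.00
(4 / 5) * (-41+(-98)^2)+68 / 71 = 2716232 / 355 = 7651.36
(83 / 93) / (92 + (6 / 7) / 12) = 0.01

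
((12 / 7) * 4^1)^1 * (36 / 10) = 864 / 35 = 24.69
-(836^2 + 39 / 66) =-15375725 / 22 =-698896.59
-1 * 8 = -8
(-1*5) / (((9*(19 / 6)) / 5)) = -50 / 57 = -0.88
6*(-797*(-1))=4782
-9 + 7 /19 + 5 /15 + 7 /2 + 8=3.20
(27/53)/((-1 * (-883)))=27/46799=0.00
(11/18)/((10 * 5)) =11/900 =0.01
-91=-91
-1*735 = -735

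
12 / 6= 2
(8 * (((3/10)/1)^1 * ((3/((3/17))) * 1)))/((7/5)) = 204/7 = 29.14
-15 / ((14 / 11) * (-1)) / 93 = 0.13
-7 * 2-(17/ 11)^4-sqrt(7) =-288495/ 14641-sqrt(7) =-22.35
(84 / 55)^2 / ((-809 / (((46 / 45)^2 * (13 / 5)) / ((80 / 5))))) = -1347892 / 2753128125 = -0.00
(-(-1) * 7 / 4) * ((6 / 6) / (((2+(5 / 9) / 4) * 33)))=3 / 121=0.02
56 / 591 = 0.09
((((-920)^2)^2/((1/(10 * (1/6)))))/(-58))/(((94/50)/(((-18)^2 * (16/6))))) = -12895073280000000/1363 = -9460802112986.06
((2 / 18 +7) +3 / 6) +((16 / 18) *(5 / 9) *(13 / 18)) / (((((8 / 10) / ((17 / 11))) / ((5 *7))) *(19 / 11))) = 597593 / 27702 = 21.57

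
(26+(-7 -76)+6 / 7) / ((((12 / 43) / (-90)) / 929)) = 235487565 / 14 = 16820540.36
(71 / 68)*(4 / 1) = 71 / 17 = 4.18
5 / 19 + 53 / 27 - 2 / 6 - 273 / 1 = -271.11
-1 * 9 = -9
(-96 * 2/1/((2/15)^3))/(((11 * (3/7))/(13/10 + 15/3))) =-1190700/11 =-108245.45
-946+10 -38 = -974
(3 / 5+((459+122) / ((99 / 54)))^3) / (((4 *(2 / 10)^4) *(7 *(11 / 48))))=317719170409500 / 102487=3100092405.96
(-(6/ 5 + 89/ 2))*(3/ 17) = -1371/ 170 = -8.06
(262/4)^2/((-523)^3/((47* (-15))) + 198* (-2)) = 12098505/571105948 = 0.02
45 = 45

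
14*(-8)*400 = -44800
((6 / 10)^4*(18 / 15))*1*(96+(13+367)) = 231336 / 3125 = 74.03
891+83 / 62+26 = 56937 / 62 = 918.34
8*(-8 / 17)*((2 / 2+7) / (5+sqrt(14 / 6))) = -4.61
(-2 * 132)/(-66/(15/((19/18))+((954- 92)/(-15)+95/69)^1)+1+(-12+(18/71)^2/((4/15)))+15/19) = 6941392999464/220692814241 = 31.45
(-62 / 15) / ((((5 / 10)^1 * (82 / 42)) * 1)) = -4.23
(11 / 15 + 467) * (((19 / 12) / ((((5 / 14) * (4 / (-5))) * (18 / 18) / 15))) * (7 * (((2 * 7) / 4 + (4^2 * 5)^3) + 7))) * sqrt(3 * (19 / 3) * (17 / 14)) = -119442833461 * sqrt(4522) / 12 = -669335917178.36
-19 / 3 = -6.33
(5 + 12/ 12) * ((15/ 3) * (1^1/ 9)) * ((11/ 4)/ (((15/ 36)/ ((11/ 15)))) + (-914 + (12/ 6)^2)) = -15086/ 5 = -3017.20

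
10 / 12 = 5 / 6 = 0.83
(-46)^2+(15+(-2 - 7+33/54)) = 38207/18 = 2122.61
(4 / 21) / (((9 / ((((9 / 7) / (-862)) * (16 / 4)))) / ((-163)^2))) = -212552 / 63357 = -3.35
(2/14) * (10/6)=5/21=0.24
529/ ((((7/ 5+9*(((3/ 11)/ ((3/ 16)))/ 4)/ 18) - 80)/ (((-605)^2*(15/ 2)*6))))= -111112307.41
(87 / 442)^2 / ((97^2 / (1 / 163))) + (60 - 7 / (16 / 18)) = 31235731103037 / 599246639576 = 52.13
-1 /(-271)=1 /271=0.00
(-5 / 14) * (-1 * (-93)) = -465 / 14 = -33.21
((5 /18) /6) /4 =5 /432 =0.01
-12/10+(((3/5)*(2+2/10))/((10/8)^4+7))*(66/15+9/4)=-81654/302125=-0.27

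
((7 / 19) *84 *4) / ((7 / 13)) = 4368 / 19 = 229.89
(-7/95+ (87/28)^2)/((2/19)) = 713567/7840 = 91.02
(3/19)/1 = 3/19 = 0.16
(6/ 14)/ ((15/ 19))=19/ 35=0.54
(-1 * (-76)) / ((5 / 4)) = 304 / 5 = 60.80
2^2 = 4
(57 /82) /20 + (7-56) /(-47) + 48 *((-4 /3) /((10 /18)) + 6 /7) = -39376999 /539560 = -72.98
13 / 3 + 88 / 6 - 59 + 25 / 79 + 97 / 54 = -37.89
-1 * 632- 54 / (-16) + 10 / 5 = -5013 / 8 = -626.62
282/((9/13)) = 1222/3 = 407.33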